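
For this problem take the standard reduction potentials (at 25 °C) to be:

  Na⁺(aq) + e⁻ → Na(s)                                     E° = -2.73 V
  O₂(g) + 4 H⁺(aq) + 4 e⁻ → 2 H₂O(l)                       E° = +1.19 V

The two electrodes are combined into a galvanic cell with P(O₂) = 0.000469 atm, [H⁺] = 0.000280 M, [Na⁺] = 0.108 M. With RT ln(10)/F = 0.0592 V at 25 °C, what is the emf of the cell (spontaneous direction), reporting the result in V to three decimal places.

+3.718 V

O₂/H₂O is the cathode (higher E°), Na⁺/Na the anode: E°cell = +1.19 − (-2.73) = +3.92 V, n = 4.
Overall: O₂(g) + 4 H⁺(aq) + 4 Na(s) → 2 H₂O(l) + 4 Na⁺(aq)
Q = [Na⁺]^4 / (P(O₂)·[H⁺]^4); log Q = 13.674.
E = E° − (0.0592/n) log Q = +3.92 − (0.0592/4)(13.674) = +3.718 V.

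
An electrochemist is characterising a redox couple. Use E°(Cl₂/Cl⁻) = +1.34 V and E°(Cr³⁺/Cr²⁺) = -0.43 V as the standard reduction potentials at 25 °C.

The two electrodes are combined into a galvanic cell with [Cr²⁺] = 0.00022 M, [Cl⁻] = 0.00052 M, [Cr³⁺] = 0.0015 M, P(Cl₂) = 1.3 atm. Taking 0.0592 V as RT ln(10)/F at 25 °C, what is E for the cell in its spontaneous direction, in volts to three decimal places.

+1.918 V

Cl₂/Cl⁻ is the cathode (higher E°), Cr³⁺/Cr²⁺ the anode: E°cell = +1.34 − (-0.43) = +1.77 V, n = 2.
Overall: Cl₂(g) + 2 Cr²⁺(aq) → 2 Cl⁻(aq) + 2 Cr³⁺(aq)
Q = [Cl⁻]^2·[Cr³⁺]^2 / (P(Cl₂)·[Cr²⁺]^2); log Q = -5.015.
E = E° − (0.0592/n) log Q = +1.77 − (0.0592/2)(-5.015) = +1.918 V.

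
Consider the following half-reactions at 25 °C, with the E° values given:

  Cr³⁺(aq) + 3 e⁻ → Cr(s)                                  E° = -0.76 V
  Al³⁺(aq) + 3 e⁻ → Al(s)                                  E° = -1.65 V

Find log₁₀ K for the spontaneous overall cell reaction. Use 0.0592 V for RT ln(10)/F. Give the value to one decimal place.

45.1

Cathode: Cr³⁺/Cr; anode: Al³⁺/Al. E°cell = +0.89 V, n = 3.
log K = nE°cell / 0.0592 = (3)(+0.89) / 0.0592 = 45.1.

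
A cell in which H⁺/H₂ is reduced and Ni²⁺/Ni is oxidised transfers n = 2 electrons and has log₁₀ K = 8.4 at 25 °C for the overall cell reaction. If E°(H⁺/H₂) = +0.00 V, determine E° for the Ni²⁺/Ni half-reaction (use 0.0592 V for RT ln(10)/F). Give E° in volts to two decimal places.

E°cell = (0.0592/n)·log K = (0.0592/2)(8.4) = +0.249 V.
Since H⁺/H₂ is the cathode and Ni²⁺/Ni the anode, E°cell = E°(H⁺/H₂) − E°(Ni²⁺/Ni).
So E°(Ni²⁺/Ni) = E°(H⁺/H₂) − E°cell = (+0.00) − (+0.249) = -0.25 V.

-0.25 V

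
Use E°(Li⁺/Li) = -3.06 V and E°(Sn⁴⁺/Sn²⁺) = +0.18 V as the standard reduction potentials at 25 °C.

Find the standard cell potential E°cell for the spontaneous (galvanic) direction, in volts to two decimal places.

+3.24 V

The Sn⁴⁺/Sn²⁺ couple has the higher reduction potential, so it is the cathode; Li⁺/Li is oxidised at the anode.
E°cell = E°(cathode) − E°(anode) = (+0.18) − (-3.06) = +3.24 V.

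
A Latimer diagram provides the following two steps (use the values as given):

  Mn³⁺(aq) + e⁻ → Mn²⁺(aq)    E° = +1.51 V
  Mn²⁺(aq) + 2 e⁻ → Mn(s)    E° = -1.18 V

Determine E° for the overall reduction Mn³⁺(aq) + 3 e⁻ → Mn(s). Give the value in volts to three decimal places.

-0.283 V

Adding the free-energy changes (−nFE°) of the two steps gives −n₃FE°₃ = −n₁FE°₁ − n₂FE°₂.
E°₃ = (1×+1.51 + 2×-1.18) / 3 = (-0.850) / 3 = -0.283 V.
Simply averaging or adding the two E° values would be wrong; the electron-weighted sum is required.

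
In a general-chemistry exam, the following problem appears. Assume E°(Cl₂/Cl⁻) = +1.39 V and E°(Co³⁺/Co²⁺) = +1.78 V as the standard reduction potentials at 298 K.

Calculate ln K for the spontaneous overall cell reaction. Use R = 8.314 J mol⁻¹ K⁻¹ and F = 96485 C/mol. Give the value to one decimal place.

Cathode: Co³⁺/Co²⁺; anode: Cl₂/Cl⁻. E°cell = (+1.78) − (+1.39) = +0.39 V, with n = 2.
ΔG° = −nFE° = −RT ln K, so ln K = nFE°/(RT) = (2)(96485)(+0.39) / ((8.314)(298)) = 30.376.

30.4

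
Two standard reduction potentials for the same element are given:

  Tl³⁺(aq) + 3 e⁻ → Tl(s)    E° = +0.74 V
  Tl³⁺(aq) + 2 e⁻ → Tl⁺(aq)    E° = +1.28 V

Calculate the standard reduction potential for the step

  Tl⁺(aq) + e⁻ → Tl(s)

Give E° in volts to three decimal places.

Sequential free energies add, so n₃E°₃ = n₁E°₁ + n₂E°₂.
With n₃ = 3, and the known step contributing 2×(+1.28) V, the unknown satisfies 1·E° = 3×(+0.74) − 2×(+1.28) = -0.340.
E° = -0.340 / 1 = -0.340 V.

-0.340 V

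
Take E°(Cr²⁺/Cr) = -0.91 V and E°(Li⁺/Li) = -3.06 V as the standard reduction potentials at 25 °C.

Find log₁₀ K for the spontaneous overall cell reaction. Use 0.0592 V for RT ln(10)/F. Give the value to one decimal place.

Cathode: Cr²⁺/Cr; anode: Li⁺/Li. E°cell = +2.15 V, n = 2.
log K = nE°cell / 0.0592 = (2)(+2.15) / 0.0592 = 72.6.

72.6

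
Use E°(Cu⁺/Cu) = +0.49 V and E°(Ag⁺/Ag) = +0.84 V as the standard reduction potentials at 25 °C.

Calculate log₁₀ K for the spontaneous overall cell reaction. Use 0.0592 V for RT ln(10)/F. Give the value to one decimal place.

Cathode: Ag⁺/Ag; anode: Cu⁺/Cu. E°cell = +0.35 V, n = 1.
log K = nE°cell / 0.0592 = (1)(+0.35) / 0.0592 = 5.9.

5.9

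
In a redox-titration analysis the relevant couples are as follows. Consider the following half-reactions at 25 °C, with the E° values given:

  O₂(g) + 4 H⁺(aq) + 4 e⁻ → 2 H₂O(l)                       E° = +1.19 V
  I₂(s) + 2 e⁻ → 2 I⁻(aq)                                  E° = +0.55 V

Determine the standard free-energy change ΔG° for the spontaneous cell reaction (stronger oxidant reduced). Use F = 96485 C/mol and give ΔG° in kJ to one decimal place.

O₂/H₂O (E° = +1.19 V) is the cathode; I₂/I⁻ (E° = +0.55 V) is the anode, so E°cell = +0.64 V.
Balancing electrons gives n = 4 (lcm of 4 and 2).
ΔG° = −nFE° = −(4)(96485)(+0.64) = -247,002 J = -247.0 kJ.

-247.0 kJ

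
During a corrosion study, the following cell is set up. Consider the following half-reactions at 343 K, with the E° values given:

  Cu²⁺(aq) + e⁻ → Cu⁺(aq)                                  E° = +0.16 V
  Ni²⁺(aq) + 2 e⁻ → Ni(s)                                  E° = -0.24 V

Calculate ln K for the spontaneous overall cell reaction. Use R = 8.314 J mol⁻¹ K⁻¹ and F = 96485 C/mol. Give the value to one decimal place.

Cathode: Cu²⁺/Cu⁺; anode: Ni²⁺/Ni. E°cell = (+0.16) − (-0.24) = +0.40 V, with n = 2.
ΔG° = −nFE° = −RT ln K, so ln K = nFE°/(RT) = (2)(96485)(+0.40) / ((8.314)(343)) = 27.067.

27.1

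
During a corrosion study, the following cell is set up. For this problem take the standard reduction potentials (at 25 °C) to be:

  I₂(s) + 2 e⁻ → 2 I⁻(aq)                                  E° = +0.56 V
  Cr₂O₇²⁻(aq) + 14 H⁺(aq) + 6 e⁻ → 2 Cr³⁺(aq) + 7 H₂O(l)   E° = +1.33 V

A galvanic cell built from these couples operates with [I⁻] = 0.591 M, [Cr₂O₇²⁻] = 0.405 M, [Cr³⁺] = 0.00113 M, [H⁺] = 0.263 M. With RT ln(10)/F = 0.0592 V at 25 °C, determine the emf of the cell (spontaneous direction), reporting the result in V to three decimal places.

Cr₂O₇²⁻/Cr³⁺ is the cathode (higher E°), I₂/I⁻ the anode: E°cell = +1.33 − (+0.56) = +0.77 V, n = 6.
Overall: Cr₂O₇²⁻(aq) + 14 H⁺(aq) + 6 I⁻(aq) → 2 Cr³⁺(aq) + 7 H₂O(l) + 3 I₂(s)
Q = [Cr³⁺]^2 / ([Cr₂O₇²⁻]·[H⁺]^14·[I⁻]^6); log Q = 3.990.
E = E° − (0.0592/n) log Q = +0.77 − (0.0592/6)(3.990) = +0.731 V.

+0.731 V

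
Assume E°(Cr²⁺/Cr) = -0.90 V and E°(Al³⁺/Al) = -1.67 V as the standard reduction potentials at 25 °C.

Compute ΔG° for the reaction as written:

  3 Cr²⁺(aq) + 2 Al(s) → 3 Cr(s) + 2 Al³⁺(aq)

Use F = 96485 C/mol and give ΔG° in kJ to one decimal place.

As written, Cr²⁺/Cr is reduced (cathode) and Al³⁺/Al is oxidised (anode), so E°cell = (-0.90) − (-1.67) = +0.77 V.
Balancing electrons gives n = 6.
ΔG° = −nFE° = −(6)(96485)(+0.77) = -445,761 J = -445.8 kJ.

-445.8 kJ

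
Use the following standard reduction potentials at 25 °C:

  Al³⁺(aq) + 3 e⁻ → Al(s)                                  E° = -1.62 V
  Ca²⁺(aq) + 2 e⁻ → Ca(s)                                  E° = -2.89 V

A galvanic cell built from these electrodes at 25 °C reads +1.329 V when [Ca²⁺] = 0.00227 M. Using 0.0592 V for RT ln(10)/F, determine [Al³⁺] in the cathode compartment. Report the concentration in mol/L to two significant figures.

Al³⁺/Al is the cathode, Ca²⁺/Ca the anode: E°cell = +1.27 V, n = 6.
Overall reaction: 2 Al³⁺(aq) + 3 Ca(s) → 2 Al(s) + 3 Ca²⁺(aq); Q = [Ca²⁺]^3/[Al³⁺]^2.
From E = E° − (0.0592/n) log Q: log Q = (E° − E)·n/0.0592 = (+1.27 − (+1.329))·6/0.0592 = -5.9797.
So 2·log[Al³⁺] = 3·log(0.00227) − log Q = -7.9319 − (-5.9797) = -1.9522; log[Al³⁺] = -1.9522 / 2 = -0.9761; [Al³⁺] = 10^(-0.9761) ≈ 0.11 M.

0.11 M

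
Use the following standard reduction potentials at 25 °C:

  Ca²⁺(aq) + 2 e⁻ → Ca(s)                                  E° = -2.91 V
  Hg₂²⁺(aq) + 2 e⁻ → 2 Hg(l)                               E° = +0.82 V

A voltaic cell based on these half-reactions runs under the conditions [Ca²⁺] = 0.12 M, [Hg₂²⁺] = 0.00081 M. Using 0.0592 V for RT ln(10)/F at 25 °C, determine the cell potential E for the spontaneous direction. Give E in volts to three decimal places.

+3.666 V

Hg₂²⁺/Hg is the cathode (higher E°), Ca²⁺/Ca the anode: E°cell = +0.82 − (-2.91) = +3.73 V, n = 2.
Overall: Hg₂²⁺(aq) + Ca(s) → 2 Hg(l) + Ca²⁺(aq)
Q = [Ca²⁺] / ([Hg₂²⁺]); log Q = 2.171.
E = E° − (0.0592/n) log Q = +3.73 − (0.0592/2)(2.171) = +3.666 V.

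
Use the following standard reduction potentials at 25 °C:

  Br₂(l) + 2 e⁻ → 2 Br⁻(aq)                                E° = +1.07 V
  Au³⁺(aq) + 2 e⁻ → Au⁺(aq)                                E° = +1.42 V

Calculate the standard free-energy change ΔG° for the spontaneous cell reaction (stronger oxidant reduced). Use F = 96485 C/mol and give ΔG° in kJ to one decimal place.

Au³⁺/Au⁺ (E° = +1.42 V) is the cathode; Br₂/Br⁻ (E° = +1.07 V) is the anode, so E°cell = +0.35 V.
Balancing electrons gives n = 2 (lcm of 2 and 2).
ΔG° = −nFE° = −(2)(96485)(+0.35) = -67,540 J = -67.5 kJ.

-67.5 kJ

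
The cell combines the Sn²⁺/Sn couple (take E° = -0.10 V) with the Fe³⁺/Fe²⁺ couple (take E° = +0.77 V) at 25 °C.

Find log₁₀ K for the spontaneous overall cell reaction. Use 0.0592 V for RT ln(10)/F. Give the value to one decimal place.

29.4

Cathode: Fe³⁺/Fe²⁺; anode: Sn²⁺/Sn. E°cell = +0.87 V, n = 2.
log K = nE°cell / 0.0592 = (2)(+0.87) / 0.0592 = 29.4.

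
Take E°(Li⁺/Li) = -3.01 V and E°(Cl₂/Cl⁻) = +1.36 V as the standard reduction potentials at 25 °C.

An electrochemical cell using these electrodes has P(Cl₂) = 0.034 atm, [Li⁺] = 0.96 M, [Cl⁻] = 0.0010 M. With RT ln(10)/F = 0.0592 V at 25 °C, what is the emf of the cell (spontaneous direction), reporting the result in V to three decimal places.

Cl₂/Cl⁻ is the cathode (higher E°), Li⁺/Li the anode: E°cell = +1.36 − (-3.01) = +4.37 V, n = 2.
Overall: Cl₂(g) + 2 Li(s) → 2 Cl⁻(aq) + 2 Li⁺(aq)
Q = [Cl⁻]^2·[Li⁺]^2 / (P(Cl₂)); log Q = -4.567.
E = E° − (0.0592/n) log Q = +4.37 − (0.0592/2)(-4.567) = +4.505 V.

+4.505 V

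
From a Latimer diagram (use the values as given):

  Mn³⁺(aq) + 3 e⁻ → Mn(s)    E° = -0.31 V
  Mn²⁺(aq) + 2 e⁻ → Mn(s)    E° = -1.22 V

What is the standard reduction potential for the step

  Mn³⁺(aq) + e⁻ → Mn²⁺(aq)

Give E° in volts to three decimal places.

+1.510 V

Sequential free energies add, so n₃E°₃ = n₁E°₁ + n₂E°₂.
With n₃ = 3, and the known step contributing 2×(-1.22) V, the unknown satisfies 1·E° = 3×(-0.31) − 2×(-1.22) = +1.510.
E° = +1.510 / 1 = +1.510 V.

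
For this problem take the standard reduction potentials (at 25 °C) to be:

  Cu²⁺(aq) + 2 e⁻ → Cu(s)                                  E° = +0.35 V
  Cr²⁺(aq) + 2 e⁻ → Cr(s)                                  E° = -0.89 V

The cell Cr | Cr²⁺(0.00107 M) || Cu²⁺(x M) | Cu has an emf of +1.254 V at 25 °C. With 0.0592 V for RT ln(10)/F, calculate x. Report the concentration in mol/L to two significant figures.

0.0032 M

Cu²⁺/Cu is the cathode, Cr²⁺/Cr the anode: E°cell = +1.24 V, n = 2.
Overall reaction: Cu²⁺(aq) + Cr(s) → Cu(s) + Cr²⁺(aq); Q = [Cr²⁺]^1/[Cu²⁺]^1.
From E = E° − (0.0592/n) log Q: log Q = (E° − E)·n/0.0592 = (+1.24 − (+1.254))·2/0.0592 = -0.4730.
So 1·log[Cu²⁺] = 1·log(0.00107) − log Q = -2.9706 − (-0.4730) = -2.4976; [Cu²⁺] = 10^(-2.4976) ≈ 0.0032 M.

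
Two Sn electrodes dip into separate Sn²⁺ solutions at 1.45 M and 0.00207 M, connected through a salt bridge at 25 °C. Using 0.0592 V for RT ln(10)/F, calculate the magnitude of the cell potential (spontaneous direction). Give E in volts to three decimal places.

+0.084 V

For a concentration cell E°cell = 0. The 1.45 M side is the cathode (reduction is favoured where [Sn²⁺] is higher).
With n = 2, E = −(0.0592/2) log([Sn²⁺]ₐₙ/[Sn²⁺]꜀ₐₜ) = −(0.0592/2) log(0.00207/1.45) = −(0.0592/2)(-2.845) = +0.084 V.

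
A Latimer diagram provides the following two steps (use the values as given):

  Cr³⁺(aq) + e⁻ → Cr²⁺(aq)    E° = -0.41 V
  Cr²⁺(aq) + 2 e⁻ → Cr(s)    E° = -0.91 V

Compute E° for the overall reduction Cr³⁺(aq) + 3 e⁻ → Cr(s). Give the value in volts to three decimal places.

-0.743 V

Standard free energies of sequential steps add: ΔG°₃ = ΔG°₁ + ΔG°₂, so n₃E°₃ = n₁E°₁ + n₂E°₂.
E°₃ = (1×-0.41 + 2×-0.91) / 3 = (-2.230) / 3 = -0.743 V.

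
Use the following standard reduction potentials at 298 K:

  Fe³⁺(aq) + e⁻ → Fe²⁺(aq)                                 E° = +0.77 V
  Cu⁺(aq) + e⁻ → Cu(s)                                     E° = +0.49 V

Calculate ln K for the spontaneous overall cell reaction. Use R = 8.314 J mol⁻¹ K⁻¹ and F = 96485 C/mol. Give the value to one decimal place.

Cathode: Fe³⁺/Fe²⁺; anode: Cu⁺/Cu. E°cell = (+0.77) − (+0.49) = +0.28 V, with n = 1.
ΔG° = −nFE° = −RT ln K, so ln K = nFE°/(RT) = (1)(96485)(+0.28) / ((8.314)(298)) = 10.904.

10.9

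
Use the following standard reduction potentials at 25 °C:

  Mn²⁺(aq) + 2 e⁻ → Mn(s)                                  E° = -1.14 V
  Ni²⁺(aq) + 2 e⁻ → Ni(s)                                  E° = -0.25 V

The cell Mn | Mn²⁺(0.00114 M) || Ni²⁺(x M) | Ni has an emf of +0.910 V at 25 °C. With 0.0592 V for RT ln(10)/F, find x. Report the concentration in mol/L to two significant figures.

Ni²⁺/Ni is the cathode, Mn²⁺/Mn the anode: E°cell = +0.89 V, n = 2.
Overall reaction: Ni²⁺(aq) + Mn(s) → Ni(s) + Mn²⁺(aq); Q = [Mn²⁺]^1/[Ni²⁺]^1.
From E = E° − (0.0592/n) log Q: log Q = (E° − E)·n/0.0592 = (+0.89 − (+0.910))·2/0.0592 = -0.6757.
So 1·log[Ni²⁺] = 1·log(0.00114) − log Q = -2.9431 − (-0.6757) = -2.2674; [Ni²⁺] = 10^(-2.2674) ≈ 0.0054 M.

0.0054 M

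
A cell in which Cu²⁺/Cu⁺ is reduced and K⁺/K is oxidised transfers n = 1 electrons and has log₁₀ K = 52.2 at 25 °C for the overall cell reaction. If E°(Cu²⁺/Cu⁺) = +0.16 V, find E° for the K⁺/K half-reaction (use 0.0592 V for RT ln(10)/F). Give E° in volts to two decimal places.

-2.93 V

E°cell = (0.0592/n)·log K = (0.0592/1)(52.2) = +3.090 V.
Since Cu²⁺/Cu⁺ is the cathode and K⁺/K the anode, E°cell = E°(Cu²⁺/Cu⁺) − E°(K⁺/K).
So E°(K⁺/K) = E°(Cu²⁺/Cu⁺) − E°cell = (+0.16) − (+3.090) = -2.93 V.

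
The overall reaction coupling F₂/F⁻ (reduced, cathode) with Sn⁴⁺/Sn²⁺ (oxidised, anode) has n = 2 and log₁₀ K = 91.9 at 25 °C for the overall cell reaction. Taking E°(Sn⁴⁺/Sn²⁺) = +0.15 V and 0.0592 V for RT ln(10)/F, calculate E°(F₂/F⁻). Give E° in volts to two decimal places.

E°cell = (0.0592/n)·log K = (0.0592/2)(91.9) = +2.720 V.
Since F₂/F⁻ is the cathode and Sn⁴⁺/Sn²⁺ the anode, E°cell = E°(F₂/F⁻) − E°(Sn⁴⁺/Sn²⁺).
So E°(F₂/F⁻) = E°cell + E°(Sn⁴⁺/Sn²⁺) = +2.720 + (+0.15) = +2.87 V.

+2.87 V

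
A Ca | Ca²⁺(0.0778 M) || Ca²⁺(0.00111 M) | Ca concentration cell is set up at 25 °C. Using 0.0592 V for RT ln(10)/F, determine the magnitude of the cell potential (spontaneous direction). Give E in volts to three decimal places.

+0.055 V

For a concentration cell E°cell = 0. The 0.0778 M side is the cathode (reduction is favoured where [Ca²⁺] is higher).
With n = 2, E = −(0.0592/2) log([Ca²⁺]ₐₙ/[Ca²⁺]꜀ₐₜ) = −(0.0592/2) log(0.00111/0.0778) = −(0.0592/2)(-1.846) = +0.055 V.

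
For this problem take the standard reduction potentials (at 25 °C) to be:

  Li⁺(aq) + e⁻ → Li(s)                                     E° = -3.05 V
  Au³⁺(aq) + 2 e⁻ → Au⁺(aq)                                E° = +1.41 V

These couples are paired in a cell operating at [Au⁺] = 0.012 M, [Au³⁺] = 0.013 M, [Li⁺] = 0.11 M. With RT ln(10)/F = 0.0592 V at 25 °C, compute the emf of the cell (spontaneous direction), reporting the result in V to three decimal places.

Au³⁺/Au⁺ is the cathode (higher E°), Li⁺/Li the anode: E°cell = +1.41 − (-3.05) = +4.46 V, n = 2.
Overall: Au³⁺(aq) + 2 Li(s) → Au⁺(aq) + 2 Li⁺(aq)
Q = [Au⁺]·[Li⁺]^2 / ([Au³⁺]); log Q = -1.952.
E = E° − (0.0592/n) log Q = +4.46 − (0.0592/2)(-1.952) = +4.518 V.

+4.518 V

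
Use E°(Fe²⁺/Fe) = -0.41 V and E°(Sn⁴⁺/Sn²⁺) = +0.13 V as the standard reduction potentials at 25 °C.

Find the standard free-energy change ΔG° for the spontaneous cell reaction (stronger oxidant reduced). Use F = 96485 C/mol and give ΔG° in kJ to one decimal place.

Sn⁴⁺/Sn²⁺ (E° = +0.13 V) is the cathode; Fe²⁺/Fe (E° = -0.41 V) is the anode, so E°cell = +0.54 V.
Balancing electrons gives n = 2 (lcm of 2 and 2).
ΔG° = −nFE° = −(2)(96485)(+0.54) = -104,204 J = -104.2 kJ.

-104.2 kJ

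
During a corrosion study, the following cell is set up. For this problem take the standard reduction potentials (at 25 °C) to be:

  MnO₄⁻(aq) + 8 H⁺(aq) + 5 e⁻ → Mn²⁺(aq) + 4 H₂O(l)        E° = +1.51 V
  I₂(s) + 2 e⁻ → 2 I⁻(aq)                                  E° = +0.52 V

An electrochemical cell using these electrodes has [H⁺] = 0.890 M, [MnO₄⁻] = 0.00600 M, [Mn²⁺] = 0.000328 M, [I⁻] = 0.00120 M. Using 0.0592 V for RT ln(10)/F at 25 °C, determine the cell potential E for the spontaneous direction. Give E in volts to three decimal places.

+0.827 V

MnO₄⁻/Mn²⁺ is the cathode (higher E°), I₂/I⁻ the anode: E°cell = +1.51 − (+0.52) = +0.99 V, n = 10.
Overall: 2 MnO₄⁻(aq) + 16 H⁺(aq) + 10 I⁻(aq) → 2 Mn²⁺(aq) + 8 H₂O(l) + 5 I₂(s)
Q = [Mn²⁺]^2 / ([MnO₄⁻]^2·[H⁺]^16·[I⁻]^10); log Q = 27.493.
E = E° − (0.0592/n) log Q = +0.99 − (0.0592/10)(27.493) = +0.827 V.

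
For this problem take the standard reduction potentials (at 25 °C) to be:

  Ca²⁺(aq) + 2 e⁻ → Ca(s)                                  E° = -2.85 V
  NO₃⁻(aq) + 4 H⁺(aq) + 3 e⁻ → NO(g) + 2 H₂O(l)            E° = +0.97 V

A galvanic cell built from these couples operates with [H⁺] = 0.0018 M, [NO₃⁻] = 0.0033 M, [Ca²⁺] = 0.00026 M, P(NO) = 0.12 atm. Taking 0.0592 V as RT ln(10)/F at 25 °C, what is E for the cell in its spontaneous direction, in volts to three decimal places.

+3.679 V

NO₃⁻/NO is the cathode (higher E°), Ca²⁺/Ca the anode: E°cell = +0.97 − (-2.85) = +3.82 V, n = 6.
Overall: 2 NO₃⁻(aq) + 8 H⁺(aq) + 3 Ca(s) → 2 NO(g) + 4 H₂O(l) + 3 Ca²⁺(aq)
Q = P(NO)^2·[Ca²⁺]^3 / ([NO₃⁻]^2·[H⁺]^8); log Q = 14.324.
E = E° − (0.0592/n) log Q = +3.82 − (0.0592/6)(14.324) = +3.679 V.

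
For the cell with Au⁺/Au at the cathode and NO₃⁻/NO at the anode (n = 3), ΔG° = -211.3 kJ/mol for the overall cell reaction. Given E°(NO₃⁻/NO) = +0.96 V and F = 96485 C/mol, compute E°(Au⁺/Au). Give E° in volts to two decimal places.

E°cell = −ΔG°/(nF) = −(-211.3×10³)/((3)(96485)) = +0.730 V.
Since Au⁺/Au is the cathode and NO₃⁻/NO the anode, E°cell = E°(Au⁺/Au) − E°(NO₃⁻/NO).
So E°(Au⁺/Au) = E°cell + E°(NO₃⁻/NO) = +0.730 + (+0.96) = +1.69 V.

+1.69 V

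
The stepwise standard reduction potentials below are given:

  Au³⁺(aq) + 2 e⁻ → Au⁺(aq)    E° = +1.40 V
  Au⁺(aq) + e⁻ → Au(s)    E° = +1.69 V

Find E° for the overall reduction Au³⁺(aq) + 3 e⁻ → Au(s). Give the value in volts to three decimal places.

Since ΔG° = −nFE° is additive over sequential reductions, n₃E°₃ = n₁E°₁ + n₂E°₂.
E°₃ = (2×+1.40 + 1×+1.69) / 3 = (+4.490) / 3 = +1.497 V.

+1.497 V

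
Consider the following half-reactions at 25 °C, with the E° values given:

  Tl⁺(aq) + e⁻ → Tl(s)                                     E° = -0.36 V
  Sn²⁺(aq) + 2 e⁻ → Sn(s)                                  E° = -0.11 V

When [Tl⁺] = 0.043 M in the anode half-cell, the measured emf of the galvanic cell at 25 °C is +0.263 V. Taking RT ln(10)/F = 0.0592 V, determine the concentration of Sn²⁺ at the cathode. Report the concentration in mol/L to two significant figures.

0.0051 M

Sn²⁺/Sn is the cathode, Tl⁺/Tl the anode: E°cell = +0.25 V, n = 2.
Overall reaction: Sn²⁺(aq) + 2 Tl(s) → Sn(s) + 2 Tl⁺(aq); Q = [Tl⁺]^2/[Sn²⁺]^1.
From E = E° − (0.0592/n) log Q: log Q = (E° − E)·n/0.0592 = (+0.25 − (+0.263))·2/0.0592 = -0.4392.
So 1·log[Sn²⁺] = 2·log(0.043) − log Q = -2.7331 − (-0.4392) = -2.2939; [Sn²⁺] = 10^(-2.2939) ≈ 0.0051 M.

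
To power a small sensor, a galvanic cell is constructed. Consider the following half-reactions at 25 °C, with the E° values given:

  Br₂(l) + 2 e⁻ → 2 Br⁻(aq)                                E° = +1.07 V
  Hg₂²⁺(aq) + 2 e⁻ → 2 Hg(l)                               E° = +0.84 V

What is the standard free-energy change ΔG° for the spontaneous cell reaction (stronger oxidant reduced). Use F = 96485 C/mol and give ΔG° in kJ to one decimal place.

-44.4 kJ

Br₂/Br⁻ (E° = +1.07 V) is the cathode; Hg₂²⁺/Hg (E° = +0.84 V) is the anode, so E°cell = +0.23 V.
Balancing electrons gives n = 2 (lcm of 2 and 2).
ΔG° = −nFE° = −(2)(96485)(+0.23) = -44,383 J = -44.4 kJ.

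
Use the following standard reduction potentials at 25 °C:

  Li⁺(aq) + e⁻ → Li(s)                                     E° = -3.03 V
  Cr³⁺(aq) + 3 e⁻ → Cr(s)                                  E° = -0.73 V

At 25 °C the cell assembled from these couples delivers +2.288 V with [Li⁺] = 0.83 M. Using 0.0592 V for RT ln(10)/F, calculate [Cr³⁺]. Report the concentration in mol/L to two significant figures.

0.14 M

Cr³⁺/Cr is the cathode, Li⁺/Li the anode: E°cell = +2.30 V, n = 3.
Overall reaction: Cr³⁺(aq) + 3 Li(s) → Cr(s) + 3 Li⁺(aq); Q = [Li⁺]^3/[Cr³⁺]^1.
From E = E° − (0.0592/n) log Q: log Q = (E° − E)·n/0.0592 = (+2.30 − (+2.288))·3/0.0592 = 0.6081.
So 1·log[Cr³⁺] = 3·log(0.83) − log Q = -0.2428 − (0.6081) = -0.8509; [Cr³⁺] = 10^(-0.8509) ≈ 0.14 M.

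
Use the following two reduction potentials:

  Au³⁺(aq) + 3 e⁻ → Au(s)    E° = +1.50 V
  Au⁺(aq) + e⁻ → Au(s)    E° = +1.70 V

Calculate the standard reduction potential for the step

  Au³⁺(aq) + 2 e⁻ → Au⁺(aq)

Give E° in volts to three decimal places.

+1.400 V

Sequential free energies add, so n₃E°₃ = n₁E°₁ + n₂E°₂.
With n₃ = 3, and the known step contributing 1×(+1.70) V, the unknown satisfies 2·E° = 3×(+1.50) − 1×(+1.70) = +2.800.
E° = +2.800 / 2 = +1.400 V.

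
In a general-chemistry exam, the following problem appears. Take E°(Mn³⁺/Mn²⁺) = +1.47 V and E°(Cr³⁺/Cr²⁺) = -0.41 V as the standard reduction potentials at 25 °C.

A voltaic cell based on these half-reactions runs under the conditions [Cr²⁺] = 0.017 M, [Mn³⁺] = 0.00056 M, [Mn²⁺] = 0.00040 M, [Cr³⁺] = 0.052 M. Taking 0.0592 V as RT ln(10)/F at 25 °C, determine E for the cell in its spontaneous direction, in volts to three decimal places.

Mn³⁺/Mn²⁺ is the cathode (higher E°), Cr³⁺/Cr²⁺ the anode: E°cell = +1.47 − (-0.41) = +1.88 V, n = 1.
Overall: Mn³⁺(aq) + Cr²⁺(aq) → Mn²⁺(aq) + Cr³⁺(aq)
Q = [Mn²⁺]·[Cr³⁺] / ([Mn³⁺]·[Cr²⁺]); log Q = 0.339.
E = E° − (0.0592/n) log Q = +1.88 − (0.0592/1)(0.339) = +1.860 V.

+1.860 V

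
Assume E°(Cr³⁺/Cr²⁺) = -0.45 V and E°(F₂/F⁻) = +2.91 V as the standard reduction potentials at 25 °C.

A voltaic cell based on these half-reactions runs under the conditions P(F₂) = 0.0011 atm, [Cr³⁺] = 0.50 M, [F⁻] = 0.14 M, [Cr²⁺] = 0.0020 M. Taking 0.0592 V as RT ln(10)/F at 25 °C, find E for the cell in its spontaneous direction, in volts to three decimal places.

+3.181 V

F₂/F⁻ is the cathode (higher E°), Cr³⁺/Cr²⁺ the anode: E°cell = +2.91 − (-0.45) = +3.36 V, n = 2.
Overall: F₂(g) + 2 Cr²⁺(aq) → 2 F⁻(aq) + 2 Cr³⁺(aq)
Q = [F⁻]^2·[Cr³⁺]^2 / (P(F₂)·[Cr²⁺]^2); log Q = 6.047.
E = E° − (0.0592/n) log Q = +3.36 − (0.0592/2)(6.047) = +3.181 V.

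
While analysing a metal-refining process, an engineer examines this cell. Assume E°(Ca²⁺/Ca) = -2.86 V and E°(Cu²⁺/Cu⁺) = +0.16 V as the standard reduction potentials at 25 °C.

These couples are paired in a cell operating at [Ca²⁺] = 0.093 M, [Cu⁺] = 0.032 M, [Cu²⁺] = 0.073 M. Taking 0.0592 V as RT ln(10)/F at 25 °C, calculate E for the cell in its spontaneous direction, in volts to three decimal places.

Cu²⁺/Cu⁺ is the cathode (higher E°), Ca²⁺/Ca the anode: E°cell = +0.16 − (-2.86) = +3.02 V, n = 2.
Overall: 2 Cu²⁺(aq) + Ca(s) → 2 Cu⁺(aq) + Ca²⁺(aq)
Q = [Cu⁺]^2·[Ca²⁺] / ([Cu²⁺]^2); log Q = -1.748.
E = E° − (0.0592/n) log Q = +3.02 − (0.0592/2)(-1.748) = +3.072 V.

+3.072 V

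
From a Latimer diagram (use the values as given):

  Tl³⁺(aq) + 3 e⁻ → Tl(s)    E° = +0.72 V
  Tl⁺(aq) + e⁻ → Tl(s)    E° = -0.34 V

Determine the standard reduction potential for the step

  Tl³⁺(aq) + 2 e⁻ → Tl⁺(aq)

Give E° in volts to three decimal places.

Sequential free energies add, so n₃E°₃ = n₁E°₁ + n₂E°₂.
With n₃ = 3, and the known step contributing 1×(-0.34) V, the unknown satisfies 2·E° = 3×(+0.72) − 1×(-0.34) = +2.500.
E° = +2.500 / 2 = +1.250 V.

+1.250 V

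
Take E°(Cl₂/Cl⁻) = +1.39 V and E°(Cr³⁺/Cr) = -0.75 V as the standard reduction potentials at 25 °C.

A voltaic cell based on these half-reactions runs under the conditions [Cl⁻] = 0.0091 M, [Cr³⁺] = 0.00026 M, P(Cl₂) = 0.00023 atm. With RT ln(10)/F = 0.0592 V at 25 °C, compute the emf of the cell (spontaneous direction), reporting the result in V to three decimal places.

+2.224 V

Cl₂/Cl⁻ is the cathode (higher E°), Cr³⁺/Cr the anode: E°cell = +1.39 − (-0.75) = +2.14 V, n = 6.
Overall: 3 Cl₂(g) + 2 Cr(s) → 6 Cl⁻(aq) + 2 Cr³⁺(aq)
Q = [Cl⁻]^6·[Cr³⁺]^2 / (P(Cl₂)^3); log Q = -8.501.
E = E° − (0.0592/n) log Q = +2.14 − (0.0592/6)(-8.501) = +2.224 V.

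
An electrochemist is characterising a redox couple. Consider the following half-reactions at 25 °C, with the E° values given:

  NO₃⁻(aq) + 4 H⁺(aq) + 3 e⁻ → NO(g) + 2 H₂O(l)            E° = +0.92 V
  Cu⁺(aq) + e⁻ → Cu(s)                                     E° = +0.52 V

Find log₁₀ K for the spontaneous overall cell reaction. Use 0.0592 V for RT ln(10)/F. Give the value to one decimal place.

20.3

Cathode: NO₃⁻/NO; anode: Cu⁺/Cu. E°cell = +0.40 V, n = 3.
log K = nE°cell / 0.0592 = (3)(+0.40) / 0.0592 = 20.3.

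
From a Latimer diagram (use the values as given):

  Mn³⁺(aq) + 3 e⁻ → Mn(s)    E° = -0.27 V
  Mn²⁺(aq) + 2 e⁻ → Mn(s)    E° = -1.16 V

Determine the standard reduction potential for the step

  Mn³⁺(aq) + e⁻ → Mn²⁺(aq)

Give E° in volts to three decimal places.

Sequential free energies add, so n₃E°₃ = n₁E°₁ + n₂E°₂.
With n₃ = 3, and the known step contributing 2×(-1.16) V, the unknown satisfies 1·E° = 3×(-0.27) − 2×(-1.16) = +1.510.
E° = +1.510 / 1 = +1.510 V.

+1.510 V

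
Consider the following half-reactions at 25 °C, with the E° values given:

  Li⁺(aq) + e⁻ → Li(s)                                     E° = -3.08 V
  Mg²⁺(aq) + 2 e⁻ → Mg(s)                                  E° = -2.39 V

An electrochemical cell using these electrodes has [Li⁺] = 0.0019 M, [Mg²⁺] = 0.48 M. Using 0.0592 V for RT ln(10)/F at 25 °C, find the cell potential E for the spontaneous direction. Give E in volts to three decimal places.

+0.842 V

Mg²⁺/Mg is the cathode (higher E°), Li⁺/Li the anode: E°cell = -2.39 − (-3.08) = +0.69 V, n = 2.
Overall: Mg²⁺(aq) + 2 Li(s) → Mg(s) + 2 Li⁺(aq)
Q = [Li⁺]^2 / ([Mg²⁺]); log Q = -5.124.
E = E° − (0.0592/n) log Q = +0.69 − (0.0592/2)(-5.124) = +0.842 V.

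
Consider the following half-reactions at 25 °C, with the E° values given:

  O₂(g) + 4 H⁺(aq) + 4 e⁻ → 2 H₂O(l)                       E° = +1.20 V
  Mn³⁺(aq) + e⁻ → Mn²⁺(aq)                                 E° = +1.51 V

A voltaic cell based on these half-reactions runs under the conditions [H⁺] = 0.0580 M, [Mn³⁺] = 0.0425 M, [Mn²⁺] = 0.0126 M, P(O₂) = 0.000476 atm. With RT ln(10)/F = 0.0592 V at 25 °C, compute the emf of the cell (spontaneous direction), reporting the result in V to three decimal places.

Mn³⁺/Mn²⁺ is the cathode (higher E°), O₂/H₂O the anode: E°cell = +1.51 − (+1.20) = +0.31 V, n = 4.
Overall: 4 Mn³⁺(aq) + 2 H₂O(l) → 4 Mn²⁺(aq) + O₂(g) + 4 H⁺(aq)
Q = [Mn²⁺]^4·P(O₂)·[H⁺]^4 / ([Mn³⁺]^4); log Q = -10.381.
E = E° − (0.0592/n) log Q = +0.31 − (0.0592/4)(-10.381) = +0.464 V.

+0.464 V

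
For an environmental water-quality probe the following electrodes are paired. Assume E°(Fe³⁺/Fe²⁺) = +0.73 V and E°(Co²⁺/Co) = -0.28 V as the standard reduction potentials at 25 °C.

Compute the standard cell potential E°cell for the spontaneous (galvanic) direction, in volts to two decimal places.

The Fe³⁺/Fe²⁺ couple has the higher reduction potential, so it is the cathode; Co²⁺/Co is oxidised at the anode.
E°cell = E°(cathode) − E°(anode) = (+0.73) − (-0.28) = +1.01 V.

+1.01 V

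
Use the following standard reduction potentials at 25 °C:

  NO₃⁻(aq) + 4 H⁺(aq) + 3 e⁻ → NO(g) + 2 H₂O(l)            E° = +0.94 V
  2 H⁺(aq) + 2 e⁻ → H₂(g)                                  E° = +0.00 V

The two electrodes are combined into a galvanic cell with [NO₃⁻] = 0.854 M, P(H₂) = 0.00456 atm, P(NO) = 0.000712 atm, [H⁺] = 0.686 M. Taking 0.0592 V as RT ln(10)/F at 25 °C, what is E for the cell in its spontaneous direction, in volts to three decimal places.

NO₃⁻/NO is the cathode (higher E°), H⁺/H₂ the anode: E°cell = +0.94 − (+0.00) = +0.94 V, n = 6.
Overall: 2 NO₃⁻(aq) + 2 H⁺(aq) + 3 H₂(g) → 2 NO(g) + 4 H₂O(l)
Q = P(NO)^2 / ([NO₃⁻]^2·[H⁺]^2·P(H₂)^3); log Q = 1.193.
E = E° − (0.0592/n) log Q = +0.94 − (0.0592/6)(1.193) = +0.928 V.

+0.928 V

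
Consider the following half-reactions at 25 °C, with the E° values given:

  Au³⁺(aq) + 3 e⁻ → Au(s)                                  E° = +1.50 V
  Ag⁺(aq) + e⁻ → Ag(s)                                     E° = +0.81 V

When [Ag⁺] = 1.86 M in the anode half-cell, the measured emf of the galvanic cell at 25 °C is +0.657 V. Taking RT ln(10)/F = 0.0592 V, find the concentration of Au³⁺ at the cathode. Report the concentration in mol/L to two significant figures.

Au³⁺/Au is the cathode, Ag⁺/Ag the anode: E°cell = +0.69 V, n = 3.
Overall reaction: Au³⁺(aq) + 3 Ag(s) → Au(s) + 3 Ag⁺(aq); Q = [Ag⁺]^3/[Au³⁺]^1.
From E = E° − (0.0592/n) log Q: log Q = (E° − E)·n/0.0592 = (+0.69 − (+0.657))·3/0.0592 = 1.6723.
So 1·log[Au³⁺] = 3·log(1.86) − log Q = 0.8085 − (1.6723) = -0.8638; [Au³⁺] = 10^(-0.8638) ≈ 0.14 M.

0.14 M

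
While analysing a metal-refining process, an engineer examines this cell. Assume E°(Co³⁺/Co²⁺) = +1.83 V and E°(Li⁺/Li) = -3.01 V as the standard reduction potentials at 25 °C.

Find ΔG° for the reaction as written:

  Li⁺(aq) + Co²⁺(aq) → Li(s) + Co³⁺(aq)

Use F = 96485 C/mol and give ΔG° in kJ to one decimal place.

+467.0 kJ

As written, Li⁺/Li is reduced (cathode) and Co³⁺/Co²⁺ is oxidised (anode), so E°cell = (-3.01) − (+1.83) = -4.84 V.
Balancing electrons gives n = 1.
ΔG° = −nFE° = −(1)(96485)(-4.84) = 466,987 J = +467.0 kJ.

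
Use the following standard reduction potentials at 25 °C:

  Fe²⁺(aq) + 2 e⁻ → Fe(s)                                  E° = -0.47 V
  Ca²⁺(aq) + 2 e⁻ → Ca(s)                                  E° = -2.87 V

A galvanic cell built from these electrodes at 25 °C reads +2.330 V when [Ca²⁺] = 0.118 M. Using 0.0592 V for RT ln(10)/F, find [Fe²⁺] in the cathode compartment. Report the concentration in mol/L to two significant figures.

0.00051 M

Fe²⁺/Fe is the cathode, Ca²⁺/Ca the anode: E°cell = +2.40 V, n = 2.
Overall reaction: Fe²⁺(aq) + Ca(s) → Fe(s) + Ca²⁺(aq); Q = [Ca²⁺]^1/[Fe²⁺]^1.
From E = E° − (0.0592/n) log Q: log Q = (E° − E)·n/0.0592 = (+2.40 − (+2.330))·2/0.0592 = 2.3649.
So 1·log[Fe²⁺] = 1·log(0.118) − log Q = -0.9281 − (2.3649) = -3.2930; [Fe²⁺] = 10^(-3.2930) ≈ 0.00051 M.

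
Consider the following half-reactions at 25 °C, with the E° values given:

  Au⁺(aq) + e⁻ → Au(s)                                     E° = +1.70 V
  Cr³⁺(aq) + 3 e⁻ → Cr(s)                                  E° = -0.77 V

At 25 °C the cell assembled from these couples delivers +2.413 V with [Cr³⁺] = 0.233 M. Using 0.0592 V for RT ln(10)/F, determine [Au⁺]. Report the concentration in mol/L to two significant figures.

0.067 M

Au⁺/Au is the cathode, Cr³⁺/Cr the anode: E°cell = +2.47 V, n = 3.
Overall reaction: 3 Au⁺(aq) + Cr(s) → 3 Au(s) + Cr³⁺(aq); Q = [Cr³⁺]^1/[Au⁺]^3.
From E = E° − (0.0592/n) log Q: log Q = (E° − E)·n/0.0592 = (+2.47 − (+2.413))·3/0.0592 = 2.8885.
So 3·log[Au⁺] = 1·log(0.233) − log Q = -0.6326 − (2.8885) = -3.5211; log[Au⁺] = -3.5211 / 3 = -1.1737; [Au⁺] = 10^(-1.1737) ≈ 0.067 M.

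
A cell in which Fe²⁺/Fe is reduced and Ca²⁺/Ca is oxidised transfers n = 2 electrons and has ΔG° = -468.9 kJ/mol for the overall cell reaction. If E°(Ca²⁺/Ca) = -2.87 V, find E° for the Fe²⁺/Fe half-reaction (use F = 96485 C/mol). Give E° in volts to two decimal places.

E°cell = −ΔG°/(nF) = −(-468.9×10³)/((2)(96485)) = +2.430 V.
Since Fe²⁺/Fe is the cathode and Ca²⁺/Ca the anode, E°cell = E°(Fe²⁺/Fe) − E°(Ca²⁺/Ca).
So E°(Fe²⁺/Fe) = E°cell + E°(Ca²⁺/Ca) = +2.430 + (-2.87) = -0.44 V.

-0.44 V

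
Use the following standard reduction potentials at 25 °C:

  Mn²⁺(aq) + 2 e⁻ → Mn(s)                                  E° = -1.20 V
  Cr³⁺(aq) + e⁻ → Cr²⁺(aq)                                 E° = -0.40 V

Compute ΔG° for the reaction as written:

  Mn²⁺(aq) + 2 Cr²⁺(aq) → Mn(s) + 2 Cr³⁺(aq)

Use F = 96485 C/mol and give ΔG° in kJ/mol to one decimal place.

+154.4 kJ/mol

As written, Mn²⁺/Mn is reduced (cathode) and Cr³⁺/Cr²⁺ is oxidised (anode), so E°cell = (-1.20) − (-0.40) = -0.80 V.
Balancing electrons gives n = 2.
ΔG° = −nFE° = −(2)(96485)(-0.80) = 154,376 J = +154.4 kJ/mol.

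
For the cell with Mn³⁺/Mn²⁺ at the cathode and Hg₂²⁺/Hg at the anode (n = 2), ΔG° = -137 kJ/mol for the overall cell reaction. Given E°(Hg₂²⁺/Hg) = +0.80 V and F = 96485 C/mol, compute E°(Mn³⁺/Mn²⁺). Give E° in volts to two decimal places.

+1.51 V

E°cell = −ΔG°/(nF) = −(-137×10³)/((2)(96485)) = +0.710 V.
Since Mn³⁺/Mn²⁺ is the cathode and Hg₂²⁺/Hg the anode, E°cell = E°(Mn³⁺/Mn²⁺) − E°(Hg₂²⁺/Hg).
So E°(Mn³⁺/Mn²⁺) = E°cell + E°(Hg₂²⁺/Hg) = +0.710 + (+0.80) = +1.51 V.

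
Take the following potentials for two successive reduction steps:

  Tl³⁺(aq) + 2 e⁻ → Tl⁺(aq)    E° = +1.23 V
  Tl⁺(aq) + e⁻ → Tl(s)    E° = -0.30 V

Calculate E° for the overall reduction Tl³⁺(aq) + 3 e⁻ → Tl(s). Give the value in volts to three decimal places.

+0.720 V

Since ΔG° = −nFE° is additive over sequential reductions, n₃E°₃ = n₁E°₁ + n₂E°₂.
E°₃ = (2×+1.23 + 1×-0.30) / 3 = (+2.160) / 3 = +0.720 V.
Simply averaging or adding the two E° values would be wrong; the electron-weighted sum is required.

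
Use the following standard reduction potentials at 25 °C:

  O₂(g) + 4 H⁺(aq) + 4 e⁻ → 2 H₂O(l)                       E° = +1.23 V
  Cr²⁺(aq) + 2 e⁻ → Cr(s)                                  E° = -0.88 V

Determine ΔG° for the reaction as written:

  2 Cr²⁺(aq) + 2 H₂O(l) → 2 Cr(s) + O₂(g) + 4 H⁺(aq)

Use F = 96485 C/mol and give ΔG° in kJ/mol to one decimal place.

+814.3 kJ/mol

As written, Cr²⁺/Cr is reduced (cathode) and O₂/H₂O is oxidised (anode), so E°cell = (-0.88) − (+1.23) = -2.11 V.
Balancing electrons gives n = 4.
ΔG° = −nFE° = −(4)(96485)(-2.11) = 814,333 J = +814.3 kJ/mol.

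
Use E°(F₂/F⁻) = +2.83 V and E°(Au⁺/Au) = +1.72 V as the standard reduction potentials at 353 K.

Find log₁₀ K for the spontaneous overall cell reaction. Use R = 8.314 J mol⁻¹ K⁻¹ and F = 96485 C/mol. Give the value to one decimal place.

31.7

Cathode: F₂/F⁻; anode: Au⁺/Au. E°cell = (+2.83) − (+1.72) = +1.11 V, with n = 2.
ΔG° = −nFE° = −RT ln K, so ln K = nFE°/(RT) = (2)(96485)(+1.11) / ((8.314)(353)) = 72.984.
log₁₀ K = 72.984 / ln 10 = 31.7.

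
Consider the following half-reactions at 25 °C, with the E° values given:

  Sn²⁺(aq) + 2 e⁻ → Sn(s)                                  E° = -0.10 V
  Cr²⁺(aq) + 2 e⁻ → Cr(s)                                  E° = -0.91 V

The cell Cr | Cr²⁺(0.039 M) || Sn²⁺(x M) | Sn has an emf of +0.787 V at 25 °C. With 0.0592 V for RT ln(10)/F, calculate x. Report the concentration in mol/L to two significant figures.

0.0065 M

Sn²⁺/Sn is the cathode, Cr²⁺/Cr the anode: E°cell = +0.81 V, n = 2.
Overall reaction: Sn²⁺(aq) + Cr(s) → Sn(s) + Cr²⁺(aq); Q = [Cr²⁺]^1/[Sn²⁺]^1.
From E = E° − (0.0592/n) log Q: log Q = (E° − E)·n/0.0592 = (+0.81 − (+0.787))·2/0.0592 = 0.7770.
So 1·log[Sn²⁺] = 1·log(0.039) − log Q = -1.4089 − (0.7770) = -2.1859; [Sn²⁺] = 10^(-2.1859) ≈ 0.0065 M.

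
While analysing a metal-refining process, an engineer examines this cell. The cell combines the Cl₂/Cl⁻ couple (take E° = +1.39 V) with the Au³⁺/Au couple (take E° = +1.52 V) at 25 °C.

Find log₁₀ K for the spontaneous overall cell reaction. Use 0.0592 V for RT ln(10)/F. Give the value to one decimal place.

Cathode: Au³⁺/Au; anode: Cl₂/Cl⁻. E°cell = +0.13 V, n = 6.
log K = nE°cell / 0.0592 = (6)(+0.13) / 0.0592 = 13.2.

13.2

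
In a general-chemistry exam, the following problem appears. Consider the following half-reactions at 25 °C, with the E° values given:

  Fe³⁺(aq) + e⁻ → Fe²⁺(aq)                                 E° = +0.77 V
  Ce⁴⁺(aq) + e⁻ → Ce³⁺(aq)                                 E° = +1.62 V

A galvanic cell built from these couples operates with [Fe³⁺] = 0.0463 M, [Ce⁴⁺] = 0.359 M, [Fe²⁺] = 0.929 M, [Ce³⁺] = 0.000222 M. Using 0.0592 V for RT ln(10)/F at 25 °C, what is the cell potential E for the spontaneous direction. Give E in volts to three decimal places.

Ce⁴⁺/Ce³⁺ is the cathode (higher E°), Fe³⁺/Fe²⁺ the anode: E°cell = +1.62 − (+0.77) = +0.85 V, n = 1.
Overall: Ce⁴⁺(aq) + Fe²⁺(aq) → Ce³⁺(aq) + Fe³⁺(aq)
Q = [Ce³⁺]·[Fe³⁺] / ([Ce⁴⁺]·[Fe²⁺]); log Q = -4.511.
E = E° − (0.0592/n) log Q = +0.85 − (0.0592/1)(-4.511) = +1.117 V.

+1.117 V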